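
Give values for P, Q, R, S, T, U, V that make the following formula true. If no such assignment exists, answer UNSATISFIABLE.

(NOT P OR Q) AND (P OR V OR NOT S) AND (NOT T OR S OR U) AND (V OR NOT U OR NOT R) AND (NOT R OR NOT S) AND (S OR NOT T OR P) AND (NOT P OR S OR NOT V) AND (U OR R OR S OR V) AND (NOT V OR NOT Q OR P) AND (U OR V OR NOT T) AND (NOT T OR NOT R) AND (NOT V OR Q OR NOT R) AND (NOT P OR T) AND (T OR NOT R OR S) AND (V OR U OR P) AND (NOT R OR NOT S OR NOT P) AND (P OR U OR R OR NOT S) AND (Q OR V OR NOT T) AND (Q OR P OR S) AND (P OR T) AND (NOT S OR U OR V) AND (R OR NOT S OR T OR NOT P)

P: true, Q: true, R: false, S: true, T: true, U: true, V: true

Branch on P: set P = true.
The clause (Q) is unit, so Q = true.
The clause (T) is unit, so T = true.
The clause (NOT R) is unit, so R = false.
Branch on S: set S = true.
Branch on U: set U = true.
No clause remains; V is free.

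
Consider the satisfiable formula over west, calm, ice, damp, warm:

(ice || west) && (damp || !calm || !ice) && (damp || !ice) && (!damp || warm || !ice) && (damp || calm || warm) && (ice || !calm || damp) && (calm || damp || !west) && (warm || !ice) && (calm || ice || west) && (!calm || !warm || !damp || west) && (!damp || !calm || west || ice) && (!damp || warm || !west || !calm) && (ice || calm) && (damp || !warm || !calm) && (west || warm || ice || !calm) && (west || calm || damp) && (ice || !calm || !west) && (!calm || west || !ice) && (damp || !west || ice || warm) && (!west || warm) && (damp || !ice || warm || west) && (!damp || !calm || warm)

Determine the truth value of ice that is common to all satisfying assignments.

Suppose ice = false.
The clause (west) is unit, so west = true.
The clause (calm) is unit, so calm = true.
That conflicts with the unit clause (!calm).
So every satisfying assignment has ice = True.

True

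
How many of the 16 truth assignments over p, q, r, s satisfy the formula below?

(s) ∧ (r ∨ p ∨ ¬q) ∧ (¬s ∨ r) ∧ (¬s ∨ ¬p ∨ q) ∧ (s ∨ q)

3

There are 2^4 = 16 truth assignments over (p, q, r, s).
Check each against the 5 clauses (columns in the order p, q, r, s):
  F F F F  ✗ fails (s)
  F F F T  ✗ fails (¬s ∨ r)
  F F T F  ✗ fails (s)
  F F T T  ✓ satisfies all
  F T F F  ✗ fails (s)
  F T F T  ✗ fails (r ∨ p ∨ ¬q)
  F T T F  ✗ fails (s)
  F T T T  ✓ satisfies all
  T F F F  ✗ fails (s)
  T F F T  ✗ fails (¬s ∨ r)
  T F T F  ✗ fails (s)
  T F T T  ✗ fails (¬s ∨ ¬p ∨ q)
  T T F F  ✗ fails (s)
  T T F T  ✗ fails (¬s ∨ r)
  T T T F  ✗ fails (s)
  T T T T  ✓ satisfies all
3 of the 16 rows are models.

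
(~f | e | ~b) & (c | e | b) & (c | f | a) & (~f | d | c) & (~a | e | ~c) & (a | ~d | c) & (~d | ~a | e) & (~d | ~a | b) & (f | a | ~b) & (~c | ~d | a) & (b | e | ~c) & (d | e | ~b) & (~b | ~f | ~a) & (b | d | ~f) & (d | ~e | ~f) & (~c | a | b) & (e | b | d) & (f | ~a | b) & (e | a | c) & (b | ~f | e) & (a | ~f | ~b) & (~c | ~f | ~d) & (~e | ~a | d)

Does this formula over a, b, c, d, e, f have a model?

Yes, satisfiable

Branch on f: set f = 0.
Branch on c: set c = 0.
(a) alone gives a = 1.
(b) alone gives b = 1.
Branch on d: set d = 1.
(e) alone gives e = 1.
This assignment satisfies each clause.
A satisfying assignment: a=1; b=1; c=0; d=1; e=1; f=0.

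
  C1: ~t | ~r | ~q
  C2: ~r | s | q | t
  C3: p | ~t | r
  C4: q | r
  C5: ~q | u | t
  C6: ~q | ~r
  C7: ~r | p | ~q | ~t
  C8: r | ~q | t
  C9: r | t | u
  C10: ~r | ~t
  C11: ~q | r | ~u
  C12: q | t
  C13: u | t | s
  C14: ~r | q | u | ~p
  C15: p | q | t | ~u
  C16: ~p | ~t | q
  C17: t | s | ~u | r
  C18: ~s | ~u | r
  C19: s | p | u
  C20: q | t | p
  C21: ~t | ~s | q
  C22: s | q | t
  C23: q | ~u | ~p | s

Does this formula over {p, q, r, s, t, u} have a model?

Satisfiable

Branch on q: set q = 1.
(~r) alone gives r = 0.
(t) alone gives t = 1.
(p) alone gives p = 1.
(~u) alone gives u = 0.
All clauses hold; s can take either value.
A satisfying assignment: p ↦ 1; q ↦ 1; r ↦ 0; s ↦ 0; t ↦ 1; u ↦ 0.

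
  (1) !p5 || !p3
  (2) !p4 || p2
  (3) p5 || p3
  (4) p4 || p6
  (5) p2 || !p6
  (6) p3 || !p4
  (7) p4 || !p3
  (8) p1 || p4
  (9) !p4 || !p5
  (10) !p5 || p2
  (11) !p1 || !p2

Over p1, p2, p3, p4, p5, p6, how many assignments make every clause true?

2

There are 2^6 = 64 truth assignments over (p1, p2, p3, p4, p5, p6).
Split on p6. With p6 = true, the clauses containing p6 are satisfied and !p6 drops from the rest; 1 of the 2^5 = 32 assignments to the other variables satisfy what remains.
With p6 = false, by the same count on the reduced clause set, 1 assignment works.
Total: 1 + 1 = 2.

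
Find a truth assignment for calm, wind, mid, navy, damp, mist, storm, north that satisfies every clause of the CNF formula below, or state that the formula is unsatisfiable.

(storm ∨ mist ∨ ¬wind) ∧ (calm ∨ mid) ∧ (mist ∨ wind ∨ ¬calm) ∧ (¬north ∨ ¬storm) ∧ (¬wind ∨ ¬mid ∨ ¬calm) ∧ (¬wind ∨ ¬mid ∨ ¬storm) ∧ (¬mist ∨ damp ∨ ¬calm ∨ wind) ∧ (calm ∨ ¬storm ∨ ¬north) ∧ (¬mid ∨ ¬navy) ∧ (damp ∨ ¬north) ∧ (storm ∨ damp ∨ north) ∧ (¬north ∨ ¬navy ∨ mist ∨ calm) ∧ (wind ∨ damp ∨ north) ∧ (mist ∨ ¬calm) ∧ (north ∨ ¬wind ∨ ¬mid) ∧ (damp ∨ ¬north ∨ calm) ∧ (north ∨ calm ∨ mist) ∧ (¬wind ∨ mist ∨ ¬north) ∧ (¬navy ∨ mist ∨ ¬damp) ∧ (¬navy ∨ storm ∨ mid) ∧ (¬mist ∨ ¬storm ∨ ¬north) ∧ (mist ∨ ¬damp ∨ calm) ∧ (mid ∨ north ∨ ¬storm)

Branch on calm: set calm = True.
The clause (mist) is unit, so mist = True.
Branch on north: set north = True.
The clause (¬storm) is unit, so storm = False.
The clause (damp) is unit, so damp = True.
Branch on wind: set wind = False.
Branch on mid: set mid = False.
The clause (¬navy) is unit, so navy = False.
This assignment satisfies each clause.

calm ↦ True,  wind ↦ False,  mid ↦ False,  navy ↦ False,  damp ↦ True,  mist ↦ True,  storm ↦ False,  north ↦ True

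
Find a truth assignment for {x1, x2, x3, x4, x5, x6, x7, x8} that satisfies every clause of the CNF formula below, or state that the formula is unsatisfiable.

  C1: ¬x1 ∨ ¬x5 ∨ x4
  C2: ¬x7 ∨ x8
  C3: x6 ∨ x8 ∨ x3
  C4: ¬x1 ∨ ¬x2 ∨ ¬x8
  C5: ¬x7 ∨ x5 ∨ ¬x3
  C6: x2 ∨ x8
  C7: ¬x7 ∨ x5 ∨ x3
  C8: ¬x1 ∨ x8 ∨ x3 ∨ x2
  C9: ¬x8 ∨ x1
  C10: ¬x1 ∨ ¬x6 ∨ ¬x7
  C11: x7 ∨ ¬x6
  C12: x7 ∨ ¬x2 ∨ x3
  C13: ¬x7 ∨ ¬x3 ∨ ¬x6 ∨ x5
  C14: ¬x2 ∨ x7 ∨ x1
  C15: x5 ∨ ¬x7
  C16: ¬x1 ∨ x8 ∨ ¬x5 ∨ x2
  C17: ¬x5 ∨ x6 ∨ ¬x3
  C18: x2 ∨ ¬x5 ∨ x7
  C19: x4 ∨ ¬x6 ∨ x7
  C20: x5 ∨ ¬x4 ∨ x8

x1: True, x2: False, x3: False, x4: True, x5: True, x6: False, x7: True, x8: True

Case x7 = True:
Unit clause (x8) forces x8 = True.
Unit clause (x1) forces x1 = True.
Unit clause (¬x2) forces x2 = False.
Unit clause (¬x6) forces x6 = False.
Unit clause (x5) forces x5 = True.
Unit clause (x4) forces x4 = True.
Unit clause (¬x3) forces x3 = False.
All clauses are satisfied.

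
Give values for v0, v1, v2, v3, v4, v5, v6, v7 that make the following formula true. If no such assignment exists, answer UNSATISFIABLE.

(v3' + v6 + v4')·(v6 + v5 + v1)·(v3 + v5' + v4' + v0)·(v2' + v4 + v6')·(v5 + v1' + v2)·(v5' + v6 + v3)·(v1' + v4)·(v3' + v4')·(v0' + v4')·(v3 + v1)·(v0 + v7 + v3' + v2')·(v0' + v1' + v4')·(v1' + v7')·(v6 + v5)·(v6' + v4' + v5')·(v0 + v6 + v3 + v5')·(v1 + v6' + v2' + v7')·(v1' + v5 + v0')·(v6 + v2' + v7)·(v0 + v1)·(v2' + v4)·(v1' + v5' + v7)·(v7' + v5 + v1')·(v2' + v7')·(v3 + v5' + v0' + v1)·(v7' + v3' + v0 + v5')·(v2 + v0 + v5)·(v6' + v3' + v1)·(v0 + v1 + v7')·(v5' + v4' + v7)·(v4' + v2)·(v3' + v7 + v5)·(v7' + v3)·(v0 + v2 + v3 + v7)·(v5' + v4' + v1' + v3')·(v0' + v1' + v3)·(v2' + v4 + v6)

Try v1 = 0.
From the singleton clause (v3), v3 = 1.
From the singleton clause (v4'), v4 = 0.
From the singleton clause (v0), v0 = 1.
From the singleton clause (v2'), v2 = 0.
From the singleton clause (v6'), v6 = 0.
From the singleton clause (v5), v5 = 1.
No clause remains; v7 is free.

v0=1,  v1=0,  v2=0,  v3=1,  v4=0,  v5=1,  v6=0,  v7=1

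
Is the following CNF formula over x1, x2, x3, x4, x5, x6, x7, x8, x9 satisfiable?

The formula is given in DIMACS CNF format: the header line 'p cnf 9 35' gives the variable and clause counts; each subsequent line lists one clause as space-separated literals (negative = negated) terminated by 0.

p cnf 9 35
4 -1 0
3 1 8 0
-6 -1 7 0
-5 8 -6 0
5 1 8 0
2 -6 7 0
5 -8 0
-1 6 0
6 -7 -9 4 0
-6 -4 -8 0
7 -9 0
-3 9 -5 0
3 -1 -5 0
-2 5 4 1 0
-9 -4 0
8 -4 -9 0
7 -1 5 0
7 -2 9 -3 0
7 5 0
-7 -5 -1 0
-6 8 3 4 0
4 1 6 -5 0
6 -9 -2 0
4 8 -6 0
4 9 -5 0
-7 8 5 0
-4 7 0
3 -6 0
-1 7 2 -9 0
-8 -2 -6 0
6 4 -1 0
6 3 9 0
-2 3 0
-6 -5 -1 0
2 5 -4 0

Yes, satisfiable

Suppose x4 = False.
The clause (¬x1) is unit, so x1 = False.
Suppose x3 = True.
Suppose x5 = True.
The clause (x9) is unit, so x9 = True.
The clause (x7) is unit, so x7 = True.
The clause (x6) is unit, so x6 = True.
The clause (x8) is unit, so x8 = True.
The clause (¬x2) is unit, so x2 = False.
All clauses are satisfied.
A satisfying assignment: x1: False,  x2: False,  x3: True,  x4: False,  x5: True,  x6: True,  x7: True,  x8: True,  x9: True.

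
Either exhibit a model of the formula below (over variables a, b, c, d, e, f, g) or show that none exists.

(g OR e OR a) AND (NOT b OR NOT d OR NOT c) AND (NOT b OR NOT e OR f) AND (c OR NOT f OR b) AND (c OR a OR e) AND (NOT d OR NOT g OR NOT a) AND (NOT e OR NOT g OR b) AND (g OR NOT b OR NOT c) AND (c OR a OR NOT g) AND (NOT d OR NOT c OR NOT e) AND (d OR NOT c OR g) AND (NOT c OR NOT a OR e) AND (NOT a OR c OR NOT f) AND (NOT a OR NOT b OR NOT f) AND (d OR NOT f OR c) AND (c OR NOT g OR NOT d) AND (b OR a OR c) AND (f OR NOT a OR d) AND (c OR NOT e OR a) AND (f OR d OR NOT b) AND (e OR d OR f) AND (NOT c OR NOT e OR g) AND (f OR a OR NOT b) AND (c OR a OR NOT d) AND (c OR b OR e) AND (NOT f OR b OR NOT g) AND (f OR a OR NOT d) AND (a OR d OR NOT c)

a ↦ true,  b ↦ true,  c ↦ false,  d ↦ true,  e ↦ false,  f ↦ false,  g ↦ false

Case g = false:
Case e = false:
Unit clause (a) forces a = true.
Unit clause (NOT c) forces c = false.
Unit clause (NOT f) forces f = false.
Unit clause (d) forces d = true.
Unit clause (b) forces b = true.
This assignment satisfies each clause.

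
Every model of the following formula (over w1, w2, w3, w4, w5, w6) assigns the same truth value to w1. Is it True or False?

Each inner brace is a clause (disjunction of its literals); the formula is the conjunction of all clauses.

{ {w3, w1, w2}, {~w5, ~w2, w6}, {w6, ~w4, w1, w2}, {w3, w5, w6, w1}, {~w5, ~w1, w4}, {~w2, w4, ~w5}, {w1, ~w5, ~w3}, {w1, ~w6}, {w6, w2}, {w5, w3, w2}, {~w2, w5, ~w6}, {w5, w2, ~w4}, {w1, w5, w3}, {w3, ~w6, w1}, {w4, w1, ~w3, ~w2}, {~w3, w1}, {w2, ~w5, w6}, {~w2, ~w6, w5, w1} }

Suppose w1 = 0.
(~w6) alone gives w6 = 0.
(w2) alone gives w2 = 1.
(~w5) alone gives w5 = 0.
(w3) alone gives w3 = 1.
That conflicts with the unit clause (~w3).
So every satisfying assignment has w1 = True.

True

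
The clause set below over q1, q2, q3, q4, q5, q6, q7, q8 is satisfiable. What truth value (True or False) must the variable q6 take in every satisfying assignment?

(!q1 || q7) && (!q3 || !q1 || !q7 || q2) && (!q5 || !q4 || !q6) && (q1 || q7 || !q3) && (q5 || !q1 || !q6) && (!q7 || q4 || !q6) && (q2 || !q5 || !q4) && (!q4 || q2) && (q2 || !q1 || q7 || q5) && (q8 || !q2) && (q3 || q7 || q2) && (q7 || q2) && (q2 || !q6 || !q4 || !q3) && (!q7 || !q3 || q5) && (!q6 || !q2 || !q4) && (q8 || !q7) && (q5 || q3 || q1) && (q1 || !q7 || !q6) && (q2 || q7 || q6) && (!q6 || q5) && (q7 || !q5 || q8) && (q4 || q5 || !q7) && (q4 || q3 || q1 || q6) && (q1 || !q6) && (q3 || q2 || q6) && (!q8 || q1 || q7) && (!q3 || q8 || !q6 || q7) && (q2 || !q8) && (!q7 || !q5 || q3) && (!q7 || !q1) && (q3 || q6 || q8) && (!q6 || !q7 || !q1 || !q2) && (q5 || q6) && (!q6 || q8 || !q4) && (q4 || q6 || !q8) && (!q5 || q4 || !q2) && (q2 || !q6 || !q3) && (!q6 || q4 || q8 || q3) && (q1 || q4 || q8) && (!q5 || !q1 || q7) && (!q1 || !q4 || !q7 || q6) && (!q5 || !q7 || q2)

Suppose q6 = true.
From the singleton clause (q5), q5 = true.
From the singleton clause (!q4), q4 = false.
From the singleton clause (!q7), q7 = false.
From the singleton clause (!q1), q1 = false.
That conflicts with the unit clause (q1).
So every satisfying assignment has q6 = False.

False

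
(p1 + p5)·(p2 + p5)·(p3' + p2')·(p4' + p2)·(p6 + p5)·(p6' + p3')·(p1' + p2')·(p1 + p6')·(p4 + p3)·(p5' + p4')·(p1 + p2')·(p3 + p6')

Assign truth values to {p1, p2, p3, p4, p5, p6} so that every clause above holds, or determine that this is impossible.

p1 ↦ 1,  p2 ↦ 0,  p3 ↦ 1,  p4 ↦ 0,  p5 ↦ 1,  p6 ↦ 0

Try p1 = 1.
Unit clause (p2') forces p2 = 0.
Unit clause (p5) forces p5 = 1.
Unit clause (p4') forces p4 = 0.
Unit clause (p3) forces p3 = 1.
Unit clause (p6') forces p6 = 0.
This assignment satisfies each clause.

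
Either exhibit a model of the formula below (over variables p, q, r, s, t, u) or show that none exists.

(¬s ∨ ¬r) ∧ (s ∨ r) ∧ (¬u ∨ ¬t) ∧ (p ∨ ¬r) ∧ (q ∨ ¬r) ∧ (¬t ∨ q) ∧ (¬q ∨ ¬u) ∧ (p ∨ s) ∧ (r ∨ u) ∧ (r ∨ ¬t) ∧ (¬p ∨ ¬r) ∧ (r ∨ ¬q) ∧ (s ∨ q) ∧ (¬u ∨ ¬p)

p: False, q: False, r: False, s: True, t: False, u: True

Branch on s: set s = True.
(¬r) alone gives r = False.
(u) alone gives u = True.
(¬t) alone gives t = False.
(¬q) alone gives q = False.
(¬p) alone gives p = False.
All clauses are satisfied.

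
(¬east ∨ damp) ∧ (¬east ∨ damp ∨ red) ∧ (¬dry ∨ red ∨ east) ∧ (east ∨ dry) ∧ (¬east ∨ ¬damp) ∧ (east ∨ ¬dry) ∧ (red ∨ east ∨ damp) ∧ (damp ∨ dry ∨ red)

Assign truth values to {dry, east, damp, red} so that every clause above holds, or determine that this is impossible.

Case east = False:
From the singleton clause (dry), dry = True.
Now (¬dry) is unsatisfied and unit — conflict.
Backtrack on east: now try east = True.
From the singleton clause (damp), damp = True.
Now (¬damp) is unsatisfied and unit — conflict.
Neither east = True nor east = False works.

UNSATISFIABLE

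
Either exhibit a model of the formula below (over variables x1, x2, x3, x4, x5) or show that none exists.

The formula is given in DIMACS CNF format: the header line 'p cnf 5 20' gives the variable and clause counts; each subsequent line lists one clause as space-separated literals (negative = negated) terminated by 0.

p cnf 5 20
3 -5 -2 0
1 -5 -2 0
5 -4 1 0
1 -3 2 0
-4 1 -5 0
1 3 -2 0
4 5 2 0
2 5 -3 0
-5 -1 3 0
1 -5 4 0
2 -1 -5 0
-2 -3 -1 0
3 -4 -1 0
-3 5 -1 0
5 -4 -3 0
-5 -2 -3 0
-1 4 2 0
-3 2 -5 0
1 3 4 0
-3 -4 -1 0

x1: True,  x2: True,  x3: False,  x4: False,  x5: False

Branch on x3: set x3 = False.
Branch on x5: set x5 = False.
Branch on x4: set x4 = False.
The clause (x2) is unit, so x2 = True.
The clause (x1) is unit, so x1 = True.
This assignment satisfies each clause.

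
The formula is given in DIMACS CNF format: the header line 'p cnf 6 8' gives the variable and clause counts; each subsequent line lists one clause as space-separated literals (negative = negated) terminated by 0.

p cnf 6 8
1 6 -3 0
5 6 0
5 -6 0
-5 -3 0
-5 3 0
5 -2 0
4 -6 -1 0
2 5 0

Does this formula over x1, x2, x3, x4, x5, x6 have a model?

Suppose x5 = True.
From the singleton clause (¬x3), x3 = False.
But (x3) is also a unit clause — contradiction.
So x5 must be the other value — set x5 = False.
From the singleton clause (x6), x6 = True.
But (¬x6) is also a unit clause — contradiction.
Both values of x5 lead to a conflict.
No assignment satisfies every clause.

No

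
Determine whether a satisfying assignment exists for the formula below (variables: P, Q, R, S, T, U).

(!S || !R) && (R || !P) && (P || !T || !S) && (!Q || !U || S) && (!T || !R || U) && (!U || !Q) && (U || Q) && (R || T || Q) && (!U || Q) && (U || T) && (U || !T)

Try S = false.
Try R = true.
Try Q = false.
(U) alone gives U = true.
Now (!U) is unsatisfied and unit — conflict.
Backtrack on Q: now try Q = true.
(!U) alone gives U = false.
(!T) alone gives T = false.
Now (T) is unsatisfied and unit — conflict.
Neither Q = true nor Q = false works.
Backtrack on R: now try R = false.
(!P) alone gives P = false.
Try Q = false.
(U) alone gives U = true.
Now (!U) is unsatisfied and unit — conflict.
Backtrack on Q: now try Q = true.
(!U) alone gives U = false.
(T) alone gives T = true.
Now (!T) is unsatisfied and unit — conflict.
Neither Q = true nor Q = false works.
Neither R = true nor R = false works.
Backtrack on S: now try S = true.
(!R) alone gives R = false.
(!P) alone gives P = false.
(!T) alone gives T = false.
(Q) alone gives Q = true.
(!U) alone gives U = false.
Now (U) is unsatisfied and unit — conflict.
Neither S = true nor S = false works.
No assignment satisfies every clause.

Unsatisfiable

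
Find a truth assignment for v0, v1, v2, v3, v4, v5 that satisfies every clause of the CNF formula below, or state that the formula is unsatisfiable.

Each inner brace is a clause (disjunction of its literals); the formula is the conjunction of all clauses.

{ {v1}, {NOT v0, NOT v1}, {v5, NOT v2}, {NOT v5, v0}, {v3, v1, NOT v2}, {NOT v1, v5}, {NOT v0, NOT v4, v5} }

UNSATISFIABLE

The clause (v1) is unit, so v1 = true.
The clause (NOT v0) is unit, so v0 = false.
The clause (NOT v5) is unit, so v5 = false.
That conflicts with the unit clause (v5).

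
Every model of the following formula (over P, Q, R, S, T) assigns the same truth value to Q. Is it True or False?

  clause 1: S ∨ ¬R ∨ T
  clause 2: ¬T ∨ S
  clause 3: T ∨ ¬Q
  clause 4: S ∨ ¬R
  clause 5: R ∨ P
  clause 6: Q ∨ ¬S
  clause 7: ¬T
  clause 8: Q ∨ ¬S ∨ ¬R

False

Suppose Q = True.
(T) alone gives T = True.
That conflicts with the unit clause (¬T).
So every satisfying assignment has Q = False.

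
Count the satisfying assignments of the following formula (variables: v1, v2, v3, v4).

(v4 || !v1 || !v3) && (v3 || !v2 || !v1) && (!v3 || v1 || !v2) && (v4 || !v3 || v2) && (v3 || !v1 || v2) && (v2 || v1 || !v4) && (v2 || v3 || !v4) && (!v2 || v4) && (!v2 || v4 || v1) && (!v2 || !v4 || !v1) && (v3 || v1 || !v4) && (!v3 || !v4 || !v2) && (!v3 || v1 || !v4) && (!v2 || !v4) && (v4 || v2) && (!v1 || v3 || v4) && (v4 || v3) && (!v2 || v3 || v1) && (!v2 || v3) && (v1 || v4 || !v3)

1

There are 2^4 = 16 truth assignments over (v1, v2, v3, v4).
Check each against the 20 clauses (columns in the order v1, v2, v3, v4):
  F F F F  ✗ fails (v4 || v2)
  F F F T  ✗ fails (v2 || v1 || !v4)
  F F T F  ✗ fails (v4 || !v3 || v2)
  F F T T  ✗ fails (v2 || v1 || !v4)
  F T F F  ✗ fails (!v2 || v4)
  F T F T  ✗ fails (v3 || v1 || !v4)
  F T T F  ✗ fails (!v3 || v1 || !v2)
  F T T T  ✗ fails (!v3 || v1 || !v2)
  T F F F  ✗ fails (v3 || !v1 || v2)
  T F F T  ✗ fails (v3 || !v1 || v2)
  T F T F  ✗ fails (v4 || !v1 || !v3)
  T F T T  ✓ satisfies all
  T T F F  ✗ fails (v3 || !v2 || !v1)
  T T F T  ✗ fails (v3 || !v2 || !v1)
  T T T F  ✗ fails (v4 || !v1 || !v3)
  T T T T  ✗ fails (!v2 || !v4 || !v1)
1 of the 16 rows is a model.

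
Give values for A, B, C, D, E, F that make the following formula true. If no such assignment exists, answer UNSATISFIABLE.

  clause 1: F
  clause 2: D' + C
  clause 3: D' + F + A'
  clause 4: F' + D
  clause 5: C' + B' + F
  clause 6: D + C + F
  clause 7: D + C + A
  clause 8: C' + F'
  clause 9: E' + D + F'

UNSATISFIABLE

(F) alone gives F = 1.
(D) alone gives D = 1.
(C) alone gives C = 1.
But (C') is also a unit clause — contradiction.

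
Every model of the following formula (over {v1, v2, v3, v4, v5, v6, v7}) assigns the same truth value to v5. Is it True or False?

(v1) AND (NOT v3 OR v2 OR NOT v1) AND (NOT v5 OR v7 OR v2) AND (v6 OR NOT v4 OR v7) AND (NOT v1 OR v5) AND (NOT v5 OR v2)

Suppose v5 = false.
The clause (v1) is unit, so v1 = true.
Now (NOT v1) is unsatisfied and unit — conflict.
So every satisfying assignment has v5 = True.

True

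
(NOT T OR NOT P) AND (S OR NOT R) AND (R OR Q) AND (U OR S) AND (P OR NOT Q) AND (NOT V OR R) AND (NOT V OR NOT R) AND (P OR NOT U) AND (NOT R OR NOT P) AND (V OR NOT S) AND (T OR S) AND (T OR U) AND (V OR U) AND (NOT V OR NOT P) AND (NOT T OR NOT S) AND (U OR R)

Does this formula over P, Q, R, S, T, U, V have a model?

Case T = false:
Unit clause (S) forces S = true.
Unit clause (V) forces V = true.
Unit clause (R) forces R = true.
Now (NOT R) is unsatisfied and unit — conflict.
Backtrack on T: now try T = true.
Unit clause (NOT P) forces P = false.
Unit clause (NOT Q) forces Q = false.
Unit clause (R) forces R = true.
Unit clause (S) forces S = true.
Now (NOT S) is unsatisfied and unit — conflict.
Neither T = true nor T = false works.
No assignment satisfies every clause.

No, unsatisfiable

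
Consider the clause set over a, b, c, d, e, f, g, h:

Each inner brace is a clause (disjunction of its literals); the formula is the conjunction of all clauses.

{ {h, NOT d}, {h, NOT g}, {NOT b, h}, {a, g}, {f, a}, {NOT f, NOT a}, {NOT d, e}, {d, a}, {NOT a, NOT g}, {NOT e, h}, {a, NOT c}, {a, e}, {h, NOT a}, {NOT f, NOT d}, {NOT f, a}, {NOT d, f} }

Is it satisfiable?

Try h = true.
Try a = true.
(NOT f) alone gives f = false.
(NOT g) alone gives g = false.
(NOT d) alone gives d = false.
No clause remains; b, c, e are free.
A satisfying assignment: a=true; b=true; c=true; d=false; e=true; f=false; g=false; h=true.

Yes, satisfiable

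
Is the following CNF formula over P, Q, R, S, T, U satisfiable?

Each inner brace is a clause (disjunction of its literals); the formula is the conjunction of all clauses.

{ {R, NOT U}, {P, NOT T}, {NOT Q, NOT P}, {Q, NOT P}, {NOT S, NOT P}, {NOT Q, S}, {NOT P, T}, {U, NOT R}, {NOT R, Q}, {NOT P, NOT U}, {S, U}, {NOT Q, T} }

Yes, satisfiable

Case R = false:
The clause (NOT U) is unit, so U = false.
The clause (S) is unit, so S = true.
The clause (NOT P) is unit, so P = false.
The clause (NOT T) is unit, so T = false.
The clause (NOT Q) is unit, so Q = false.
All clauses are satisfied.
A satisfying assignment: P=false; Q=false; R=false; S=true; T=false; U=false.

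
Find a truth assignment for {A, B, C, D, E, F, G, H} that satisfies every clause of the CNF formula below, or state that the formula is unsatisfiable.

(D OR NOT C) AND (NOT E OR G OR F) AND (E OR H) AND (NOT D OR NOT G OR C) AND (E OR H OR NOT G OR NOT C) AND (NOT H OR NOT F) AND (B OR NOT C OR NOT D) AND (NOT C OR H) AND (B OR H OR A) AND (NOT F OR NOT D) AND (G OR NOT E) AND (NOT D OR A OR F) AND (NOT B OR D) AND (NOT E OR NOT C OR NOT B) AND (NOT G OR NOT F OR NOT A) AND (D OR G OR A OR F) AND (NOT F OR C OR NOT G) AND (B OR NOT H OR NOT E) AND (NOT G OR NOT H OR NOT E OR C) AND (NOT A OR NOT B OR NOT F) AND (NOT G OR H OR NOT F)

A ↦ true; B ↦ true; C ↦ true; D ↦ true; E ↦ false; F ↦ false; G ↦ false; H ↦ true

Suppose D = true.
(NOT F) alone gives F = false.
(A) alone gives A = true.
Suppose E = false.
(H) alone gives H = true.
Suppose G = false.
Suppose B = true.
All clauses hold; C can take either value.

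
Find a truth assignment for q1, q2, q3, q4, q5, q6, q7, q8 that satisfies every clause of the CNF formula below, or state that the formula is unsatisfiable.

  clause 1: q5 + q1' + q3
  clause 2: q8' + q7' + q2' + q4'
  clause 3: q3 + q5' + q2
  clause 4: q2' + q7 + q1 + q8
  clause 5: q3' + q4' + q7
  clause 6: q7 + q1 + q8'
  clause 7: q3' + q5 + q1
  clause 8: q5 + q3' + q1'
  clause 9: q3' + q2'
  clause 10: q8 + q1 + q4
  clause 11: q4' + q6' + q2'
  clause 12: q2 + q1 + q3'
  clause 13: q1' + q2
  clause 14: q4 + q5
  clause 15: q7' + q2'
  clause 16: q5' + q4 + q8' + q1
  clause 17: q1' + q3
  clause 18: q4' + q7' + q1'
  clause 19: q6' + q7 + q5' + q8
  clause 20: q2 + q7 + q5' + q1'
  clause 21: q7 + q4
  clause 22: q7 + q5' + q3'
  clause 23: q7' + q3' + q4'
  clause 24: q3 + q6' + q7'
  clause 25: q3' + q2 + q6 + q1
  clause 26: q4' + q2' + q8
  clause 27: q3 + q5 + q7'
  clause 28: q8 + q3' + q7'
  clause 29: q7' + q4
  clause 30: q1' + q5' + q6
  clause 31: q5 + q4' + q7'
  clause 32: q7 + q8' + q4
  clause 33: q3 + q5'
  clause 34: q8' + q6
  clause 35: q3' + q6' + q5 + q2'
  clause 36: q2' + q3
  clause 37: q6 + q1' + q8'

q1: 0, q2: 0, q3: 0, q4: 1, q5: 0, q6: 0, q7: 0, q8: 0

Branch on q3: set q3 = 0.
(q1') alone gives q1 = 0.
(q5') alone gives q5 = 0.
(q4) alone gives q4 = 1.
(q7') alone gives q7 = 0.
(q8') alone gives q8 = 0.
(q2') alone gives q2 = 0.
All clauses hold; q6 can take either value.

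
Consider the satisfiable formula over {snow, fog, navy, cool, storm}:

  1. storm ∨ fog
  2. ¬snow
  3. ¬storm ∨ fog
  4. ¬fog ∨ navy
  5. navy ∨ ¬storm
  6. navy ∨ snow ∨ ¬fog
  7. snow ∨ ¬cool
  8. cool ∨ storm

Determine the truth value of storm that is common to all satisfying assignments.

True

Suppose storm = False.
The clause (fog) is unit, so fog = True.
The clause (¬snow) is unit, so snow = False.
The clause (navy) is unit, so navy = True.
The clause (¬cool) is unit, so cool = False.
But (cool) is also a unit clause — contradiction.
So every satisfying assignment has storm = True.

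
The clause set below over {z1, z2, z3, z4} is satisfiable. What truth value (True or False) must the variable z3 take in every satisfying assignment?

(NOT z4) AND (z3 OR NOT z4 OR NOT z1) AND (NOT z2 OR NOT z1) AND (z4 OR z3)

True

Suppose z3 = false.
The clause (NOT z4) is unit, so z4 = false.
That conflicts with the unit clause (z4).
So every satisfying assignment has z3 = True.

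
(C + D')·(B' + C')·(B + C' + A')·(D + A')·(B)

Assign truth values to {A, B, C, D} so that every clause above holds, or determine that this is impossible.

From the singleton clause (B), B = 1.
From the singleton clause (C'), C = 0.
From the singleton clause (D'), D = 0.
From the singleton clause (A'), A = 0.
This assignment satisfies each clause.

A=0; B=1; C=0; D=0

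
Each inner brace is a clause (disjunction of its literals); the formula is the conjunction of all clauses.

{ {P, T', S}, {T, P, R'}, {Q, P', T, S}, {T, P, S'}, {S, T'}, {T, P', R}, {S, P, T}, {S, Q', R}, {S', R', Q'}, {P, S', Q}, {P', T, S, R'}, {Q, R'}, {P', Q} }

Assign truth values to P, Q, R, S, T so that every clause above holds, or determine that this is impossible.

Suppose S = 1.
Suppose T = 1.
Suppose R = 0.
Suppose P = 1.
From the singleton clause (Q), Q = 1.
All clauses are satisfied.

P: 1,  Q: 1,  R: 0,  S: 1,  T: 1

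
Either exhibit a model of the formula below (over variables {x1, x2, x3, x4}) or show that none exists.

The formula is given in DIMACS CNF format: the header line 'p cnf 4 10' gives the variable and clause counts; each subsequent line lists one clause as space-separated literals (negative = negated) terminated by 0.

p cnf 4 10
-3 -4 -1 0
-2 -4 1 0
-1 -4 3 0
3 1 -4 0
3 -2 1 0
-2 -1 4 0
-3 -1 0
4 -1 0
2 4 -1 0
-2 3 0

x1=False, x2=True, x3=True, x4=False

Suppose x3 = True.
From the singleton clause (¬x1), x1 = False.
Suppose x2 = True.
From the singleton clause (¬x4), x4 = False.
Every clause now holds.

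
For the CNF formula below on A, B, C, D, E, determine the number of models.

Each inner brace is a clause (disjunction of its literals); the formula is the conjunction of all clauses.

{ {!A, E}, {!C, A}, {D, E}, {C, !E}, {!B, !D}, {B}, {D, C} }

1

There are 2^5 = 32 truth assignments over (A, B, C, D, E).
Split on A. With A = true, the clauses containing A are satisfied and !A drops from the rest; 1 of the 2^4 = 16 assignments to the other variables satisfy what remains.
With A = false, by the same count on the reduced clause set, 0 assignments work.
(One model: A=T, B=T, C=T, D=F, E=T.)
Total: 1 + 0 = 1.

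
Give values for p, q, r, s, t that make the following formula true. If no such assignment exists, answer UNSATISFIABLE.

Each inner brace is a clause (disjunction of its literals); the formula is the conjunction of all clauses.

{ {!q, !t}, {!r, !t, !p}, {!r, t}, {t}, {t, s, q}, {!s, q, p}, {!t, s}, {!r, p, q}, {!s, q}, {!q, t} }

UNSATISFIABLE

(t) alone gives t = true.
(!q) alone gives q = false.
(s) alone gives s = true.
But (!s) is also a unit clause — contradiction.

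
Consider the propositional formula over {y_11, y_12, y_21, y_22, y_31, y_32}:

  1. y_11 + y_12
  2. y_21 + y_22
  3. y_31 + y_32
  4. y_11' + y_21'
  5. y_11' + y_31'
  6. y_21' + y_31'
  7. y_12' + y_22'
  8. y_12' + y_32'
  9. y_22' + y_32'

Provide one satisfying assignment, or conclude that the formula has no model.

UNSATISFIABLE

Try y_11 = 1.
From the singleton clause (y_21'), y_21 = 0.
From the singleton clause (y_22), y_22 = 1.
From the singleton clause (y_31'), y_31 = 0.
From the singleton clause (y_32), y_32 = 1.
But (y_32') is also a unit clause — contradiction.
Backtrack on y_11: now try y_11 = 0.
From the singleton clause (y_12), y_12 = 1.
From the singleton clause (y_22'), y_22 = 0.
From the singleton clause (y_21), y_21 = 1.
From the singleton clause (y_31'), y_31 = 0.
From the singleton clause (y_32), y_32 = 1.
But (y_32') is also a unit clause — contradiction.
Both values of y_11 lead to a conflict.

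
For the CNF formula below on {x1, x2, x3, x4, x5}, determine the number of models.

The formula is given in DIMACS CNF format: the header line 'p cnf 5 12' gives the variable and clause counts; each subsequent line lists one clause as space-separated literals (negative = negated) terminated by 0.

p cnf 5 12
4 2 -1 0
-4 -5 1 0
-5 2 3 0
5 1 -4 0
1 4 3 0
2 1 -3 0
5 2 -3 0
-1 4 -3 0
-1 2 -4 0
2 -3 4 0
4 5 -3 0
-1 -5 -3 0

6

There are 2^5 = 32 truth assignments over (x1, x2, x3, x4, x5).
Split on x4. With x4 = True, the clauses containing x4 are satisfied and ¬x4 drops from the rest; 3 of the 2^4 = 16 assignments to the other variables satisfy what remains.
With x4 = False, by the same count on the reduced clause set, 3 assignments work.
(One model: x1=F, x2=T, x3=T, x4=F, x5=T.)
Total: 3 + 3 = 6.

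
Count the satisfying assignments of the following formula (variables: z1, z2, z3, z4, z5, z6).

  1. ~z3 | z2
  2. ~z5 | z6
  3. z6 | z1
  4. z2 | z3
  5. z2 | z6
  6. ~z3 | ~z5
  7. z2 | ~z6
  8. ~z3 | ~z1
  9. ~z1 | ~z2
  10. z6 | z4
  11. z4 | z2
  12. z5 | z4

4

There are 2^6 = 64 truth assignments over (z1, z2, z3, z4, z5, z6).
Split on z3. With z3 = 1, the clauses containing z3 are satisfied and ~z3 drops from the rest; 1 of the 2^5 = 32 assignments to the other variables satisfy what remains.
With z3 = 0, by the same count on the reduced clause set, 3 assignments work.
(One model: z1=F, z2=T, z3=F, z4=F, z5=T, z6=T.)
Total: 1 + 3 = 4.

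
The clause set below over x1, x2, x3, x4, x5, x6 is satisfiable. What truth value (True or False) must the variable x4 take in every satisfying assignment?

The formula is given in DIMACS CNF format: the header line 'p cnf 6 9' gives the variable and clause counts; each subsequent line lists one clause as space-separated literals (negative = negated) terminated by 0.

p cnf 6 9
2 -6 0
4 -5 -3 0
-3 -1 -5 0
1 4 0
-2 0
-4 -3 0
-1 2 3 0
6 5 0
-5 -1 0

Suppose x4 = False.
Unit clause (x1) forces x1 = True.
Unit clause (¬x2) forces x2 = False.
Unit clause (¬x6) forces x6 = False.
Unit clause (x3) forces x3 = True.
Unit clause (¬x5) forces x5 = False.
But (x5) is also a unit clause — contradiction.
So every satisfying assignment has x4 = True.

True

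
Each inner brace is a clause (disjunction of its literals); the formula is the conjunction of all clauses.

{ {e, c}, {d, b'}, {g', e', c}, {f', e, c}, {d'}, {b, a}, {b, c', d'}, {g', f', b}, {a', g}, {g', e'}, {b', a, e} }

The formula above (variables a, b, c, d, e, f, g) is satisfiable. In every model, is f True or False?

Suppose f = 1.
Unit clause (d') forces d = 0.
Unit clause (b') forces b = 0.
Unit clause (a) forces a = 1.
Unit clause (g') forces g = 0.
Now (g) is unsatisfied and unit — conflict.
So every satisfying assignment has f = False.

False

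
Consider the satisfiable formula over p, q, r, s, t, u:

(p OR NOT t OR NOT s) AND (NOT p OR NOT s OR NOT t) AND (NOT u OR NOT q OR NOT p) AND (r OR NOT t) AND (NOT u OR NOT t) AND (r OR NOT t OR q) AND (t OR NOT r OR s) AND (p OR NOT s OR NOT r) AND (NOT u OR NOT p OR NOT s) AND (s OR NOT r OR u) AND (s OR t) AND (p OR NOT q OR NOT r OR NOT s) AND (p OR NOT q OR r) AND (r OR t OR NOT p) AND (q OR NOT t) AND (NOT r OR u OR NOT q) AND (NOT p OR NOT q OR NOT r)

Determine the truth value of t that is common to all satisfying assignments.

Suppose t = true.
From the singleton clause (r), r = true.
From the singleton clause (NOT u), u = false.
From the singleton clause (s), s = true.
From the singleton clause (p), p = true.
But (NOT p) is also a unit clause — contradiction.
So every satisfying assignment has t = False.

False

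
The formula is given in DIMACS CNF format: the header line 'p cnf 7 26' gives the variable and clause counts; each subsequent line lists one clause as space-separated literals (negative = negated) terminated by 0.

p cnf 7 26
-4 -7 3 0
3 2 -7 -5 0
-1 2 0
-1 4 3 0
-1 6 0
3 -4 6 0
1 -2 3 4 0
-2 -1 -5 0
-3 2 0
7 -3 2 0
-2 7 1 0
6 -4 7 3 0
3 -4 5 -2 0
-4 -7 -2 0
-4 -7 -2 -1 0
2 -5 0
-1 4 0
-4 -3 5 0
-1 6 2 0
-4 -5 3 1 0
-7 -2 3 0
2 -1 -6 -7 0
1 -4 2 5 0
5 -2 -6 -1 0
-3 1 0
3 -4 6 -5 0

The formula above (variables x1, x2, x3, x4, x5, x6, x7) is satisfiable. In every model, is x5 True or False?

False

Suppose x5 = True.
Unit clause (x2) forces x2 = True.
Unit clause (¬x1) forces x1 = False.
Unit clause (x7) forces x7 = True.
Unit clause (¬x4) forces x4 = False.
Unit clause (x3) forces x3 = True.
But (¬x3) is also a unit clause — contradiction.
So every satisfying assignment has x5 = False.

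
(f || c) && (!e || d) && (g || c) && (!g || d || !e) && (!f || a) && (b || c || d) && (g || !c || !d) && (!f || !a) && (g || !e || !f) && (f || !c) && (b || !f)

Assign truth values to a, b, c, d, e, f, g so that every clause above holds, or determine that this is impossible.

UNSATISFIABLE

Branch on f: set f = true.
(a) alone gives a = true.
That conflicts with the unit clause (!a).
Undo f and try f = false.
(c) alone gives c = true.
That conflicts with the unit clause (!c).
Neither f = true nor f = false works.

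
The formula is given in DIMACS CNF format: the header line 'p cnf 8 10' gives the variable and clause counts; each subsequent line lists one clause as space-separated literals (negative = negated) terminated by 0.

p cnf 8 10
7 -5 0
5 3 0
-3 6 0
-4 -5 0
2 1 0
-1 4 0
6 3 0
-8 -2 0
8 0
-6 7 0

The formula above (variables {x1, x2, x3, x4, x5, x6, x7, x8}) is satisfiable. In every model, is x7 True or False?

Suppose x7 = False.
(¬x5) alone gives x5 = False.
(x3) alone gives x3 = True.
(x6) alone gives x6 = True.
That conflicts with the unit clause (¬x6).
So every satisfying assignment has x7 = True.

True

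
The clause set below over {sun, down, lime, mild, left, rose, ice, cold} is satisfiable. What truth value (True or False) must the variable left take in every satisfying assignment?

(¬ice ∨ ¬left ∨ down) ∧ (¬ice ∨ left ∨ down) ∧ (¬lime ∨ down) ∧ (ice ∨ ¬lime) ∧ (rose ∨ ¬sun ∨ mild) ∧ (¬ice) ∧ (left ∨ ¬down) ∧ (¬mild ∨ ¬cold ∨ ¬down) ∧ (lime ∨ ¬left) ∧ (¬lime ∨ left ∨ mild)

Suppose left = True.
(¬ice) alone gives ice = False.
(¬lime) alone gives lime = False.
But (lime) is also a unit clause — contradiction.
So every satisfying assignment has left = False.

False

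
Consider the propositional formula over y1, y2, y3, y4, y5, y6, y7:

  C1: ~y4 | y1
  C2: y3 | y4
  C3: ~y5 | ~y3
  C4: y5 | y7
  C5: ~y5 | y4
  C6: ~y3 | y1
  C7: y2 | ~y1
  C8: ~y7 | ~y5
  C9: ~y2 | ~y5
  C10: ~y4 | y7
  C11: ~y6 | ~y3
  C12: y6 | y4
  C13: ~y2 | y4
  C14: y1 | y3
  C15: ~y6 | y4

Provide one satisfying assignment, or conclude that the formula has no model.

Try y4 = 1.
From the singleton clause (y1), y1 = 1.
From the singleton clause (y2), y2 = 1.
From the singleton clause (~y5), y5 = 0.
From the singleton clause (y7), y7 = 1.
Try y6 = 1.
From the singleton clause (~y3), y3 = 0.
All clauses are satisfied.

y1 ↦ 1; y2 ↦ 1; y3 ↦ 0; y4 ↦ 1; y5 ↦ 0; y6 ↦ 1; y7 ↦ 1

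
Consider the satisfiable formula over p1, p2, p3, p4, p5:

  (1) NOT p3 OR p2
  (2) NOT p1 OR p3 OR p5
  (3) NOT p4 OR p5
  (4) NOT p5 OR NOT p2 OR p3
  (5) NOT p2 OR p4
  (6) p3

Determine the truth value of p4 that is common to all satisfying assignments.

True

Suppose p4 = false.
From the singleton clause (NOT p2), p2 = false.
From the singleton clause (NOT p3), p3 = false.
But (p3) is also a unit clause — contradiction.
So every satisfying assignment has p4 = True.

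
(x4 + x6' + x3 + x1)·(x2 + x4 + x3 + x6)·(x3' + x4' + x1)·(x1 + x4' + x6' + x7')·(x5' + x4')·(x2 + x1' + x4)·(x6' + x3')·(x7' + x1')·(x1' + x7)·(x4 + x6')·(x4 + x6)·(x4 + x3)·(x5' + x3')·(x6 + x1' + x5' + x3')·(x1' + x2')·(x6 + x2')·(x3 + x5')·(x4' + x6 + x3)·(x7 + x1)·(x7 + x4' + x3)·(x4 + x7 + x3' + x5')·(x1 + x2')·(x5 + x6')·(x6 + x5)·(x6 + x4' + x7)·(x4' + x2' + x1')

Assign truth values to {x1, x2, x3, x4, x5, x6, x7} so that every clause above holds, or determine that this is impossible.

Try x5 = 0.
Unit clause (x6') forces x6 = 0.
That conflicts with the unit clause (x6).
Backtrack on x5: now try x5 = 1.
Unit clause (x4') forces x4 = 0.
Unit clause (x6') forces x6 = 0.
That conflicts with the unit clause (x6).
Both values of x5 lead to a conflict.

UNSATISFIABLE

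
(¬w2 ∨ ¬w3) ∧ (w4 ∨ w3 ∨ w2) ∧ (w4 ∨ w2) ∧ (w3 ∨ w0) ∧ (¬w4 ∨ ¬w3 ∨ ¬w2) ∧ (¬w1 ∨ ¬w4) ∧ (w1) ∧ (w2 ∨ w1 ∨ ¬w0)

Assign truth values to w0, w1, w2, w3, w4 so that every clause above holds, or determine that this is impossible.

w0=True,  w1=True,  w2=True,  w3=False,  w4=False

From the singleton clause (w1), w1 = True.
From the singleton clause (¬w4), w4 = False.
From the singleton clause (w2), w2 = True.
From the singleton clause (¬w3), w3 = False.
From the singleton clause (w0), w0 = True.
This assignment satisfies each clause.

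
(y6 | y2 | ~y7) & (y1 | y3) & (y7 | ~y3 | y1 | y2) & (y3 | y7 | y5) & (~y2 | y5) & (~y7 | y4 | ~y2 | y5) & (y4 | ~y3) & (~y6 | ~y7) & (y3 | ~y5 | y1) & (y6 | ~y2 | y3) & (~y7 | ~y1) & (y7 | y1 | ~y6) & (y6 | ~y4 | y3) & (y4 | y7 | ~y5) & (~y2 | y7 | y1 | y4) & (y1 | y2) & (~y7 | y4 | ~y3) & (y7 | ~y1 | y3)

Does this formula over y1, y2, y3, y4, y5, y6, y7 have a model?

Try y1 = 1.
(~y7) alone gives y7 = 0.
(y3) alone gives y3 = 1.
(y4) alone gives y4 = 1.
Try y2 = 0.
Every clause is now satisfied; y5, y6 are unconstrained.
A satisfying assignment: y1: 1, y2: 0, y3: 1, y4: 1, y5: 0, y6: 1, y7: 0.

Yes, satisfiable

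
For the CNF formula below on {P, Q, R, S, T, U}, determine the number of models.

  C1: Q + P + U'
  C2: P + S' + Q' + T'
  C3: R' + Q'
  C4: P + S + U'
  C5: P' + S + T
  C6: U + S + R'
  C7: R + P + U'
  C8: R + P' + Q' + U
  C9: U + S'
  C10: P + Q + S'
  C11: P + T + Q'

13

There are 2^6 = 64 truth assignments over (P, Q, R, S, T, U).
Split on S. With S = 1, the clauses containing S are satisfied and S' drops from the rest; 6 of the 2^5 = 32 assignments to the other variables satisfy what remains.
With S = 0, by the same count on the reduced clause set, 7 assignments work.
Total: 6 + 7 = 13.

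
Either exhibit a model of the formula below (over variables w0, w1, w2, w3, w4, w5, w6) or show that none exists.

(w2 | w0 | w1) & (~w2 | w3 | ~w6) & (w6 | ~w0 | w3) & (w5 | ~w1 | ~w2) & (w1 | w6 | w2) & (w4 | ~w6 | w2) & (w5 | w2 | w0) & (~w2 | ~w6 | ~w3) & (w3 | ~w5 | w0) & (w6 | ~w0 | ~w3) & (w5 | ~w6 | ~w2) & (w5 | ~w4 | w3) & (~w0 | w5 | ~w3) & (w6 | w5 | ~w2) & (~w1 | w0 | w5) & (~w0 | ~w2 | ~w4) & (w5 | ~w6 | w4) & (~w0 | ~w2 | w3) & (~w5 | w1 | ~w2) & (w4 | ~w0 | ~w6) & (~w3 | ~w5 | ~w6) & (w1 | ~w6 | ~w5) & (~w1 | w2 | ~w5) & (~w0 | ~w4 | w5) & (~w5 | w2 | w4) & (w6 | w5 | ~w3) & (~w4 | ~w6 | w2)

w0: 0,  w1: 1,  w2: 1,  w3: 1,  w4: 1,  w5: 1,  w6: 0

Suppose w2 = 1.
Suppose w3 = 1.
The clause (~w6) is unit, so w6 = 0.
The clause (~w0) is unit, so w0 = 0.
The clause (w5) is unit, so w5 = 1.
The clause (w1) is unit, so w1 = 1.
No clause remains; w4 is free.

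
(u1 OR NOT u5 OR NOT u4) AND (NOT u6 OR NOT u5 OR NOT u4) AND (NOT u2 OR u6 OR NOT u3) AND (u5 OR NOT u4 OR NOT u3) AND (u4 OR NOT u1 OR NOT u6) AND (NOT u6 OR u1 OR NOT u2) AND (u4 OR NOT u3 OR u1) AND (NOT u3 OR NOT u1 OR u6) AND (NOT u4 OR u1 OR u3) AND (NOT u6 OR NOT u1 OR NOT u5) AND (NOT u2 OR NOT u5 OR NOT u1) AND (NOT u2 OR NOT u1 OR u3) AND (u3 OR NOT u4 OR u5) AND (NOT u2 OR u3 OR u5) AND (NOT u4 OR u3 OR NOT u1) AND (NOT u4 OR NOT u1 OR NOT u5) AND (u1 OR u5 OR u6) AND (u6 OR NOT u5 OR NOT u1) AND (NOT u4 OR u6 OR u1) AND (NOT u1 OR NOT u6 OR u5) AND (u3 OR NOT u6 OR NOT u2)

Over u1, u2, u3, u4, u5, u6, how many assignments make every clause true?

5

There are 2^6 = 64 truth assignments over (u1, u2, u3, u4, u5, u6).
Split on u2. With u2 = true, the clauses containing u2 are satisfied and NOT u2 drops from the rest; 1 of the 2^5 = 32 assignments to the other variables satisfy what remains.
With u2 = false, by the same count on the reduced clause set, 4 assignments work.
Total: 1 + 4 = 5.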